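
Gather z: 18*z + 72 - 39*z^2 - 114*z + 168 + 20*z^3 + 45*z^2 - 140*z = 20*z^3 + 6*z^2 - 236*z + 240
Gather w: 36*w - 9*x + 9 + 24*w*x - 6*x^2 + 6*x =w*(24*x + 36) - 6*x^2 - 3*x + 9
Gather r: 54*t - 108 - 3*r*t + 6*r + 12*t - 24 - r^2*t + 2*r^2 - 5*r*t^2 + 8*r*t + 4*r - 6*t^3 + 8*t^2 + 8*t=r^2*(2 - t) + r*(-5*t^2 + 5*t + 10) - 6*t^3 + 8*t^2 + 74*t - 132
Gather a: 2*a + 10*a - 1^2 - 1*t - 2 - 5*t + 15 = 12*a - 6*t + 12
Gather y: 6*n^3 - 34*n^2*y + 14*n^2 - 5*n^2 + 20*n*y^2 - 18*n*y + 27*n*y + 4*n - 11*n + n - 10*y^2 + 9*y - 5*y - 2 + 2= 6*n^3 + 9*n^2 - 6*n + y^2*(20*n - 10) + y*(-34*n^2 + 9*n + 4)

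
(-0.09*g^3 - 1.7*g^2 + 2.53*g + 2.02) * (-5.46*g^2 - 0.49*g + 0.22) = 0.4914*g^5 + 9.3261*g^4 - 13.0006*g^3 - 12.6429*g^2 - 0.4332*g + 0.4444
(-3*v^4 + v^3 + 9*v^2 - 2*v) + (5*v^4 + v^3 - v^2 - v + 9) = 2*v^4 + 2*v^3 + 8*v^2 - 3*v + 9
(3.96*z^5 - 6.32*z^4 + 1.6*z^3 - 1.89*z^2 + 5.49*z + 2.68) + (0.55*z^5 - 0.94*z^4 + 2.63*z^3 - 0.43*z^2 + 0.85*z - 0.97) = 4.51*z^5 - 7.26*z^4 + 4.23*z^3 - 2.32*z^2 + 6.34*z + 1.71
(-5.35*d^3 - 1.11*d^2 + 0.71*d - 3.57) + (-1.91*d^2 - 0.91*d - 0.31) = -5.35*d^3 - 3.02*d^2 - 0.2*d - 3.88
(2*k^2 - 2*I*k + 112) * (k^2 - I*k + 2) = 2*k^4 - 4*I*k^3 + 114*k^2 - 116*I*k + 224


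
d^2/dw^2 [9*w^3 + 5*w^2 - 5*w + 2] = 54*w + 10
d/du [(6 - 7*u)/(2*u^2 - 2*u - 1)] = (14*u^2 - 24*u + 19)/(4*u^4 - 8*u^3 + 4*u + 1)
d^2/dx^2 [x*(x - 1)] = 2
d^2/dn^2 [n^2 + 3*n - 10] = 2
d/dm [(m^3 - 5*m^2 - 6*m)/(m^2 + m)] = 1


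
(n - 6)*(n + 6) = n^2 - 36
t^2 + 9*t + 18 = (t + 3)*(t + 6)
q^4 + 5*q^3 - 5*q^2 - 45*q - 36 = (q - 3)*(q + 1)*(q + 3)*(q + 4)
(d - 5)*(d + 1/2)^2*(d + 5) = d^4 + d^3 - 99*d^2/4 - 25*d - 25/4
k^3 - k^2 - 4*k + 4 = (k - 2)*(k - 1)*(k + 2)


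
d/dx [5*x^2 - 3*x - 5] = 10*x - 3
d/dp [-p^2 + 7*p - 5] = 7 - 2*p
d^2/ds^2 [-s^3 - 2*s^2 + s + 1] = -6*s - 4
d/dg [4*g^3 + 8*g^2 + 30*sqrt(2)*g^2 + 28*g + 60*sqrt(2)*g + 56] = 12*g^2 + 16*g + 60*sqrt(2)*g + 28 + 60*sqrt(2)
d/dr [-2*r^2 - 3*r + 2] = -4*r - 3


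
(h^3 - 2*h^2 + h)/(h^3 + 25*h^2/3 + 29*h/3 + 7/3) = 3*h*(h^2 - 2*h + 1)/(3*h^3 + 25*h^2 + 29*h + 7)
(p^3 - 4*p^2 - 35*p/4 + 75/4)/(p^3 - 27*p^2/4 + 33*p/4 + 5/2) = (4*p^2 + 4*p - 15)/(4*p^2 - 7*p - 2)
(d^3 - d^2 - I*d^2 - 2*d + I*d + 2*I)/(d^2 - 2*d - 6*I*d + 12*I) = (d^2 + d*(1 - I) - I)/(d - 6*I)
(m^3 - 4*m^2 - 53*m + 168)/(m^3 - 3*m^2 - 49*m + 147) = (m - 8)/(m - 7)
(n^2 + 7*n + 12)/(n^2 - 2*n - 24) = (n + 3)/(n - 6)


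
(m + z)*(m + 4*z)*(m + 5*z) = m^3 + 10*m^2*z + 29*m*z^2 + 20*z^3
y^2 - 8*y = y*(y - 8)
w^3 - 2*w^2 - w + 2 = (w - 2)*(w - 1)*(w + 1)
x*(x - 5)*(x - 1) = x^3 - 6*x^2 + 5*x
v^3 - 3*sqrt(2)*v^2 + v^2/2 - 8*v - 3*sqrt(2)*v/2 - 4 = (v + 1/2)*(v - 4*sqrt(2))*(v + sqrt(2))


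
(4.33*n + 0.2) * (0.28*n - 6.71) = 1.2124*n^2 - 28.9983*n - 1.342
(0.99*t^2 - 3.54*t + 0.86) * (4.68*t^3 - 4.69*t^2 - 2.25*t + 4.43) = 4.6332*t^5 - 21.2103*t^4 + 18.3999*t^3 + 8.3173*t^2 - 17.6172*t + 3.8098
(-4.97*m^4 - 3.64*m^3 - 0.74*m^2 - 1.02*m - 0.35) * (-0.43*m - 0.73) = 2.1371*m^5 + 5.1933*m^4 + 2.9754*m^3 + 0.9788*m^2 + 0.8951*m + 0.2555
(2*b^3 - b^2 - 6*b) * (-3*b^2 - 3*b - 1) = -6*b^5 - 3*b^4 + 19*b^3 + 19*b^2 + 6*b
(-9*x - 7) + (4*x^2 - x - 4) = 4*x^2 - 10*x - 11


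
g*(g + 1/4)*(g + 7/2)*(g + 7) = g^4 + 43*g^3/4 + 217*g^2/8 + 49*g/8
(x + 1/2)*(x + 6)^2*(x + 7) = x^4 + 39*x^3/2 + 259*x^2/2 + 312*x + 126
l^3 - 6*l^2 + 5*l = l*(l - 5)*(l - 1)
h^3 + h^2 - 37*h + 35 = (h - 5)*(h - 1)*(h + 7)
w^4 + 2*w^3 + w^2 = w^2*(w + 1)^2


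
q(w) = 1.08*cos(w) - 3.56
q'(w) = -1.08*sin(w)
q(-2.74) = -4.55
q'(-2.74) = 0.42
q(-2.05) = -4.06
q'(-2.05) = 0.96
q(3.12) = -4.64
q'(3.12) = -0.02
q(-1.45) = -3.43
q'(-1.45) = 1.07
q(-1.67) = -3.67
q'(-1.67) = 1.07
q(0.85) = -2.85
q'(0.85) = -0.81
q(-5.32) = -2.94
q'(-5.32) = -0.89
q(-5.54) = -2.76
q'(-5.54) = -0.73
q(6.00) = -2.52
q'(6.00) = 0.30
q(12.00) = -2.65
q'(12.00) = 0.58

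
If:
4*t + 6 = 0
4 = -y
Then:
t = -3/2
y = -4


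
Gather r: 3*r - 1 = 3*r - 1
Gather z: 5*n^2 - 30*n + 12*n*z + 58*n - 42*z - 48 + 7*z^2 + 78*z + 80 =5*n^2 + 28*n + 7*z^2 + z*(12*n + 36) + 32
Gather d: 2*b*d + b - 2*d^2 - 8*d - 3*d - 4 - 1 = b - 2*d^2 + d*(2*b - 11) - 5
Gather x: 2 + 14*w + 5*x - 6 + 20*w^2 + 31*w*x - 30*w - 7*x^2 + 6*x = 20*w^2 - 16*w - 7*x^2 + x*(31*w + 11) - 4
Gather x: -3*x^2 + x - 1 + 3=-3*x^2 + x + 2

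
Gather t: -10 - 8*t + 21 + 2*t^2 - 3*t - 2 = 2*t^2 - 11*t + 9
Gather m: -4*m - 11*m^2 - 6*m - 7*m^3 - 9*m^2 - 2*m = -7*m^3 - 20*m^2 - 12*m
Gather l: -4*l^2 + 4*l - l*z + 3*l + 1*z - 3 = -4*l^2 + l*(7 - z) + z - 3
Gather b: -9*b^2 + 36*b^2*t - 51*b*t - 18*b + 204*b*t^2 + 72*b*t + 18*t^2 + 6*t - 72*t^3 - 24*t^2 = b^2*(36*t - 9) + b*(204*t^2 + 21*t - 18) - 72*t^3 - 6*t^2 + 6*t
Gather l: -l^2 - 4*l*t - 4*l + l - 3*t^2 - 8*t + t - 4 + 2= -l^2 + l*(-4*t - 3) - 3*t^2 - 7*t - 2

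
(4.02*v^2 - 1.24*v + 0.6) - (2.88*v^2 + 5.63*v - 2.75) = 1.14*v^2 - 6.87*v + 3.35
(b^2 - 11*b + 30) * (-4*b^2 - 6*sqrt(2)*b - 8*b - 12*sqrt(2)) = -4*b^4 - 6*sqrt(2)*b^3 + 36*b^3 - 32*b^2 + 54*sqrt(2)*b^2 - 240*b - 48*sqrt(2)*b - 360*sqrt(2)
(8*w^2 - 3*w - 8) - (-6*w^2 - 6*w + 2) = 14*w^2 + 3*w - 10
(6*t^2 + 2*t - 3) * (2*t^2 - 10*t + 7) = 12*t^4 - 56*t^3 + 16*t^2 + 44*t - 21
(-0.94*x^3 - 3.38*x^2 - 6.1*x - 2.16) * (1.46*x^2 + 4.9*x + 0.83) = -1.3724*x^5 - 9.5408*x^4 - 26.2482*x^3 - 35.849*x^2 - 15.647*x - 1.7928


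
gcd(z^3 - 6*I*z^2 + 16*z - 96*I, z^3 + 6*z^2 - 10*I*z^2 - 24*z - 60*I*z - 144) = z^2 - 10*I*z - 24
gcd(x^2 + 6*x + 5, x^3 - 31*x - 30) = x^2 + 6*x + 5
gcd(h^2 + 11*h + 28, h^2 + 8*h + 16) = h + 4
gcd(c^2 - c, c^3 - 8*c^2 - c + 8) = c - 1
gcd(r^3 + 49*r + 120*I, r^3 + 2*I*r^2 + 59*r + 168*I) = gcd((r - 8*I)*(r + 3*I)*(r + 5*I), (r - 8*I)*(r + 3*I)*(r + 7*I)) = r^2 - 5*I*r + 24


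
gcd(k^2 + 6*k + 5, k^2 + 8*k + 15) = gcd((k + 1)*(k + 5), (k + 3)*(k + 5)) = k + 5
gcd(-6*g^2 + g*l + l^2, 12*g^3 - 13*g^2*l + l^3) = 1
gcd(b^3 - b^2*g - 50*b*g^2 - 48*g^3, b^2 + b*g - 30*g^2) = b + 6*g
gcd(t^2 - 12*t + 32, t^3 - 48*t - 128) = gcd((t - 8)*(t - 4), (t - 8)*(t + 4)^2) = t - 8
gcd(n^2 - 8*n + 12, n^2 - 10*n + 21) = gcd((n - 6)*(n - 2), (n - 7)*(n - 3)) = 1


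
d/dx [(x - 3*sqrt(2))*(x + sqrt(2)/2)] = 2*x - 5*sqrt(2)/2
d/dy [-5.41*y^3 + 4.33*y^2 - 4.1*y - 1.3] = -16.23*y^2 + 8.66*y - 4.1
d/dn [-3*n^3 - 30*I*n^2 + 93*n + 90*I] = -9*n^2 - 60*I*n + 93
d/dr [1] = 0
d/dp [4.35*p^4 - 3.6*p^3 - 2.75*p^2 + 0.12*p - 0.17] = 17.4*p^3 - 10.8*p^2 - 5.5*p + 0.12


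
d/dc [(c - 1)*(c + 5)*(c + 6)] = 3*c^2 + 20*c + 19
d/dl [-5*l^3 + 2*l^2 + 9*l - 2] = -15*l^2 + 4*l + 9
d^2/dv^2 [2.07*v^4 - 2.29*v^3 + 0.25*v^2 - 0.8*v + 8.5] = 24.84*v^2 - 13.74*v + 0.5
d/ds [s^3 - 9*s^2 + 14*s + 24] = 3*s^2 - 18*s + 14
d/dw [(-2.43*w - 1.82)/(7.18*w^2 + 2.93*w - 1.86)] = (17.4474*w^2 + 26.1352*w + 9.8524)/(51.5524*w^4 + 42.0748*w^3 - 18.1247*w^2 - 10.8996*w + 3.4596)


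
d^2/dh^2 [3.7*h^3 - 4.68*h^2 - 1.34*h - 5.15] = 22.2*h - 9.36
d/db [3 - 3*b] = -3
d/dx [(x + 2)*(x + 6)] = 2*x + 8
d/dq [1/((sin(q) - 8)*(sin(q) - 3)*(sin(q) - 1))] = (-3*sin(q)^2 + 24*sin(q) - 35)*cos(q)/((sin(q) - 8)^2*(sin(q) - 3)^2*(sin(q) - 1)^2)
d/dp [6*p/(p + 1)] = 6/(p + 1)^2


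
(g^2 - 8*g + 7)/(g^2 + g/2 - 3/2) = 2*(g - 7)/(2*g + 3)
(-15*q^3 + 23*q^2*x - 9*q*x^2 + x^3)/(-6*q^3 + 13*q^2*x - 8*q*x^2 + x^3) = (15*q^2 - 8*q*x + x^2)/(6*q^2 - 7*q*x + x^2)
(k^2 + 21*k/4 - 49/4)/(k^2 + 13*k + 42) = (k - 7/4)/(k + 6)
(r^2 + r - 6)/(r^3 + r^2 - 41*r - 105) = (r - 2)/(r^2 - 2*r - 35)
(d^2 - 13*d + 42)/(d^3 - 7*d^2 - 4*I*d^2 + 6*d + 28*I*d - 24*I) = (d - 7)/(d^2 - d*(1 + 4*I) + 4*I)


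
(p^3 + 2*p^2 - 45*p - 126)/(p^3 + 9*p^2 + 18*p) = (p - 7)/p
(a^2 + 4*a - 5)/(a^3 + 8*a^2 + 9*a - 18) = (a + 5)/(a^2 + 9*a + 18)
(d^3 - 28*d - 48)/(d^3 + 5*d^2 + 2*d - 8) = (d - 6)/(d - 1)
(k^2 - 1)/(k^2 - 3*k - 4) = (k - 1)/(k - 4)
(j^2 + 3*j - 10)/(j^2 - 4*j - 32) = (-j^2 - 3*j + 10)/(-j^2 + 4*j + 32)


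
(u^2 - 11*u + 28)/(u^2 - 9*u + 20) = (u - 7)/(u - 5)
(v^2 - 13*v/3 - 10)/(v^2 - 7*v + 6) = (v + 5/3)/(v - 1)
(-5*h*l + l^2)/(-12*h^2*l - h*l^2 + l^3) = (5*h - l)/(12*h^2 + h*l - l^2)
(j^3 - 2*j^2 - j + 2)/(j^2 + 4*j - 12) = (j^2 - 1)/(j + 6)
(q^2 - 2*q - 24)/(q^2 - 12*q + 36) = (q + 4)/(q - 6)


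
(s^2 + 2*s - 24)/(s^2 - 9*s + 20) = (s + 6)/(s - 5)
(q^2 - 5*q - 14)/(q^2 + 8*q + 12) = (q - 7)/(q + 6)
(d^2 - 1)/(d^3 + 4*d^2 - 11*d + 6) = (d + 1)/(d^2 + 5*d - 6)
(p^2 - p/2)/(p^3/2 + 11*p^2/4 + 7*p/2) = 2*(2*p - 1)/(2*p^2 + 11*p + 14)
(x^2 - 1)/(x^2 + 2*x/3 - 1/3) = 3*(x - 1)/(3*x - 1)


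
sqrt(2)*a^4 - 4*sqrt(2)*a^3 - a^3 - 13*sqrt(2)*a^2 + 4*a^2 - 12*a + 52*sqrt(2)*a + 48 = (a - 4)*(a - 3*sqrt(2))*(a + 2*sqrt(2))*(sqrt(2)*a + 1)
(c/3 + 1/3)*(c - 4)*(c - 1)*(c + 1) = c^4/3 - c^3 - 5*c^2/3 + c + 4/3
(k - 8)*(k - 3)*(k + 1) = k^3 - 10*k^2 + 13*k + 24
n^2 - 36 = (n - 6)*(n + 6)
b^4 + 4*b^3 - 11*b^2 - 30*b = b*(b - 3)*(b + 2)*(b + 5)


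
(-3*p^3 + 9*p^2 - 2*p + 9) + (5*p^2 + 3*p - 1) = -3*p^3 + 14*p^2 + p + 8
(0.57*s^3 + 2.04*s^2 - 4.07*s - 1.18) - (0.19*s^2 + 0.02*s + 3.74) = 0.57*s^3 + 1.85*s^2 - 4.09*s - 4.92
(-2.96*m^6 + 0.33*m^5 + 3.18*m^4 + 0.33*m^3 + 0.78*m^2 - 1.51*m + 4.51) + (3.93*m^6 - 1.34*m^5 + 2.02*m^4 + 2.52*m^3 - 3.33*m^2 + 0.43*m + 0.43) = 0.97*m^6 - 1.01*m^5 + 5.2*m^4 + 2.85*m^3 - 2.55*m^2 - 1.08*m + 4.94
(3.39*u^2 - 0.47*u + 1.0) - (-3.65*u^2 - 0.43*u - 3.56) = 7.04*u^2 - 0.04*u + 4.56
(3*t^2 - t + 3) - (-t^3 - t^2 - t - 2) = t^3 + 4*t^2 + 5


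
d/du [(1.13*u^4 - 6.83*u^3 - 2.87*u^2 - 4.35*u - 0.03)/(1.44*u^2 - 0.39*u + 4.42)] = (3.2544*u^5 - 11.1573*u^4 + 25.3058*u^3 - 83.1825*u^2 - 25.2844*u - 19.2387)/(2.0736*u^4 - 1.1232*u^3 + 12.8817*u^2 - 3.4476*u + 19.5364)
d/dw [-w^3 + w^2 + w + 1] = -3*w^2 + 2*w + 1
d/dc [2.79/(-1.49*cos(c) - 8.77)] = -4.1571*sin(c)/(1.49*cos(c) + 8.77)^2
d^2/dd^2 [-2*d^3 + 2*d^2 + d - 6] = 4 - 12*d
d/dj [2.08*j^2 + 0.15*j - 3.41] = 4.16*j + 0.15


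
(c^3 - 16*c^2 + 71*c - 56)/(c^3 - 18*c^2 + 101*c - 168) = (c - 1)/(c - 3)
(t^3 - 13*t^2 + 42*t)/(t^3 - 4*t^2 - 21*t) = (t - 6)/(t + 3)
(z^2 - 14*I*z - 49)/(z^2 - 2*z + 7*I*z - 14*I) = (z^2 - 14*I*z - 49)/(z^2 + z*(-2 + 7*I) - 14*I)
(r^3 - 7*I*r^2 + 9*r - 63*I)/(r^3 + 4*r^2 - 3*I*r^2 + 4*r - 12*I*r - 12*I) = (r^2 - 4*I*r + 21)/(r^2 + 4*r + 4)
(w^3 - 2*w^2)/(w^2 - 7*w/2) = 2*w*(w - 2)/(2*w - 7)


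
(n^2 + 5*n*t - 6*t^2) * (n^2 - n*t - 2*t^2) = n^4 + 4*n^3*t - 13*n^2*t^2 - 4*n*t^3 + 12*t^4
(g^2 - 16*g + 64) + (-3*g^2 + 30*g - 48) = -2*g^2 + 14*g + 16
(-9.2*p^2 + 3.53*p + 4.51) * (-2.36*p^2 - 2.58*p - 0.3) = 21.712*p^4 + 15.4052*p^3 - 16.991*p^2 - 12.6948*p - 1.353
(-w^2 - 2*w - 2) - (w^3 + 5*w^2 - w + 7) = -w^3 - 6*w^2 - w - 9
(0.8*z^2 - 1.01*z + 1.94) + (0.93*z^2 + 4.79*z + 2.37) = 1.73*z^2 + 3.78*z + 4.31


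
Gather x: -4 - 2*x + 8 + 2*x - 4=0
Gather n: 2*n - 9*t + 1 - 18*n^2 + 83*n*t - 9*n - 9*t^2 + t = -18*n^2 + n*(83*t - 7) - 9*t^2 - 8*t + 1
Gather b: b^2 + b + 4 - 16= b^2 + b - 12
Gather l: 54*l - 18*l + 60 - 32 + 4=36*l + 32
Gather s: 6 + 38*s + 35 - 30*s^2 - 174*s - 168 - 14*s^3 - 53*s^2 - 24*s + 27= -14*s^3 - 83*s^2 - 160*s - 100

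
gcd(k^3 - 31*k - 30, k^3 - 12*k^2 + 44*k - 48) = k - 6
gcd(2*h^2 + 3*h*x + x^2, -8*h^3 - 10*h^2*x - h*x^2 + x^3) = 2*h^2 + 3*h*x + x^2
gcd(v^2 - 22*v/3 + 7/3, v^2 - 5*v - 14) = v - 7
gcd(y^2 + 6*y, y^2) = y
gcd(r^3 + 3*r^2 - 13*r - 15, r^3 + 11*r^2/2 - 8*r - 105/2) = r^2 + 2*r - 15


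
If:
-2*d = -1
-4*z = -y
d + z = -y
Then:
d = 1/2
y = -2/5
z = -1/10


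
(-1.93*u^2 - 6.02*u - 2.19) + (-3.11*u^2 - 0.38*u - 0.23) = -5.04*u^2 - 6.4*u - 2.42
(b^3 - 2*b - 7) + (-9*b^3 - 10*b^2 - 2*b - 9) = -8*b^3 - 10*b^2 - 4*b - 16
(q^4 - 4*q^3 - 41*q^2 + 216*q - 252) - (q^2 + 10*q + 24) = q^4 - 4*q^3 - 42*q^2 + 206*q - 276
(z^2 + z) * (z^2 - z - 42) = z^4 - 43*z^2 - 42*z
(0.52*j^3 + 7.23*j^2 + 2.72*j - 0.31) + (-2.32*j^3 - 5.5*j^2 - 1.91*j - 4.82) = -1.8*j^3 + 1.73*j^2 + 0.81*j - 5.13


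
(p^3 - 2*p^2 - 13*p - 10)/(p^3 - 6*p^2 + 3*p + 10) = (p + 2)/(p - 2)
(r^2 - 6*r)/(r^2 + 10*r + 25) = r*(r - 6)/(r^2 + 10*r + 25)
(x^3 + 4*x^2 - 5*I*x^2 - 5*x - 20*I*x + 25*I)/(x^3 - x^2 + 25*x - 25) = (x + 5)/(x + 5*I)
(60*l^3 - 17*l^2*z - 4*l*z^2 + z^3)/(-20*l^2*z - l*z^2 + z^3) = (-3*l + z)/z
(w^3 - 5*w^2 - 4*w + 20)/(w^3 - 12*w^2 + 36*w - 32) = (w^2 - 3*w - 10)/(w^2 - 10*w + 16)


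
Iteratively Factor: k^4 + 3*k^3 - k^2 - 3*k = (k)*(k^3 + 3*k^2 - k - 3) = k*(k + 1)*(k^2 + 2*k - 3) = k*(k + 1)*(k + 3)*(k - 1)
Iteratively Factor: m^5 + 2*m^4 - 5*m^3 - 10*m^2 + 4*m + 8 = (m - 1)*(m^4 + 3*m^3 - 2*m^2 - 12*m - 8) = (m - 1)*(m + 2)*(m^3 + m^2 - 4*m - 4) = (m - 1)*(m + 2)^2*(m^2 - m - 2) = (m - 2)*(m - 1)*(m + 2)^2*(m + 1)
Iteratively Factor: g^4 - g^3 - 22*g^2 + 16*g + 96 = (g - 4)*(g^3 + 3*g^2 - 10*g - 24) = (g - 4)*(g + 4)*(g^2 - g - 6) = (g - 4)*(g + 2)*(g + 4)*(g - 3)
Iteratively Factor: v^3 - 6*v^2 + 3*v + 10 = (v + 1)*(v^2 - 7*v + 10) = (v - 5)*(v + 1)*(v - 2)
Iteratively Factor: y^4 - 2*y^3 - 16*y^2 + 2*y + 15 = (y + 1)*(y^3 - 3*y^2 - 13*y + 15) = (y - 1)*(y + 1)*(y^2 - 2*y - 15) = (y - 1)*(y + 1)*(y + 3)*(y - 5)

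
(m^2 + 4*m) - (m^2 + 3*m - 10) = m + 10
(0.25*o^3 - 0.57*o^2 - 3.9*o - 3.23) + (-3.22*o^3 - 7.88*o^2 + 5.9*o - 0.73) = -2.97*o^3 - 8.45*o^2 + 2.0*o - 3.96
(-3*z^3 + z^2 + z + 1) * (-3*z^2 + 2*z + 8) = 9*z^5 - 9*z^4 - 25*z^3 + 7*z^2 + 10*z + 8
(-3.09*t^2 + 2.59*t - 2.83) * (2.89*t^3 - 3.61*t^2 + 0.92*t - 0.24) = -8.9301*t^5 + 18.64*t^4 - 20.3714*t^3 + 13.3407*t^2 - 3.2252*t + 0.6792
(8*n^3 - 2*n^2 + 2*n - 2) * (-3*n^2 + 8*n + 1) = -24*n^5 + 70*n^4 - 14*n^3 + 20*n^2 - 14*n - 2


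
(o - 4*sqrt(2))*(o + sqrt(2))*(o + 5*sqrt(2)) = o^3 + 2*sqrt(2)*o^2 - 38*o - 40*sqrt(2)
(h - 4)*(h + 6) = h^2 + 2*h - 24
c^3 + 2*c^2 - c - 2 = (c - 1)*(c + 1)*(c + 2)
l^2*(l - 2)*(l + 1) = l^4 - l^3 - 2*l^2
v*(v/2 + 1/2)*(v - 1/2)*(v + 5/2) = v^4/2 + 3*v^3/2 + 3*v^2/8 - 5*v/8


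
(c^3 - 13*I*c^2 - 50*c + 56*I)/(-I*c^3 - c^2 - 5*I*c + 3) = (-c^3 + 13*I*c^2 + 50*c - 56*I)/(I*c^3 + c^2 + 5*I*c - 3)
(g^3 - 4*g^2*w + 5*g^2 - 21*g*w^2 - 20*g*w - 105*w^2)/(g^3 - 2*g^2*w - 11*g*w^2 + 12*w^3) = (g^2 - 7*g*w + 5*g - 35*w)/(g^2 - 5*g*w + 4*w^2)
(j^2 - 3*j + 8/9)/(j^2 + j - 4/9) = (3*j - 8)/(3*j + 4)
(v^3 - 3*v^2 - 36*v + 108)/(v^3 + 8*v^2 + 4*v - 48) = (v^2 - 9*v + 18)/(v^2 + 2*v - 8)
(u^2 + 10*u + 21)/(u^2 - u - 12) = (u + 7)/(u - 4)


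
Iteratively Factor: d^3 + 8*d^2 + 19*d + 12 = (d + 3)*(d^2 + 5*d + 4) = (d + 1)*(d + 3)*(d + 4)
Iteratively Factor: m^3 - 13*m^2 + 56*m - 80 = (m - 4)*(m^2 - 9*m + 20) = (m - 4)^2*(m - 5)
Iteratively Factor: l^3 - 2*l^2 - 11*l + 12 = (l - 1)*(l^2 - l - 12) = (l - 1)*(l + 3)*(l - 4)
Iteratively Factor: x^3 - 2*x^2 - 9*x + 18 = (x - 3)*(x^2 + x - 6) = (x - 3)*(x - 2)*(x + 3)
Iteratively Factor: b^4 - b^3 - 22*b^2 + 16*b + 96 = (b - 4)*(b^3 + 3*b^2 - 10*b - 24) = (b - 4)*(b - 3)*(b^2 + 6*b + 8) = (b - 4)*(b - 3)*(b + 2)*(b + 4)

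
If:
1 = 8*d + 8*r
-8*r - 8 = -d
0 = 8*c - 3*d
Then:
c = 3/8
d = 1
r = -7/8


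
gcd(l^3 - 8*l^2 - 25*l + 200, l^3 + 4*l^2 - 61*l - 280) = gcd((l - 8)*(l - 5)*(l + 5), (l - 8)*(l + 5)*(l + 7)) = l^2 - 3*l - 40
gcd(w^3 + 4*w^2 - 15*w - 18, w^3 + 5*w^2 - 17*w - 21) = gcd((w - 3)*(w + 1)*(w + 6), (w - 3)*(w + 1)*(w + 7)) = w^2 - 2*w - 3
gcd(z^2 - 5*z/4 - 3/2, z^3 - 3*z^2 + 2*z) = z - 2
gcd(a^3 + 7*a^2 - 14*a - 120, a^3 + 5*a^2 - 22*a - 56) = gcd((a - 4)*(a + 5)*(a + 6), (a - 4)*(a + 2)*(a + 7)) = a - 4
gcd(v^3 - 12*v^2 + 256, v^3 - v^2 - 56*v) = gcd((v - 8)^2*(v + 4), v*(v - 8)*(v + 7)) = v - 8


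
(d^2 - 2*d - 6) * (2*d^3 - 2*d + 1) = 2*d^5 - 4*d^4 - 14*d^3 + 5*d^2 + 10*d - 6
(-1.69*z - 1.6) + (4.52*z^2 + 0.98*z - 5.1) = 4.52*z^2 - 0.71*z - 6.7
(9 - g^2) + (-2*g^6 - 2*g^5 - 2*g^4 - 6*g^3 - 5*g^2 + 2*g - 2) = -2*g^6 - 2*g^5 - 2*g^4 - 6*g^3 - 6*g^2 + 2*g + 7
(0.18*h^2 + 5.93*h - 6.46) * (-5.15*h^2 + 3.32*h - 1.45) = -0.927*h^4 - 29.9419*h^3 + 52.6956*h^2 - 30.0457*h + 9.367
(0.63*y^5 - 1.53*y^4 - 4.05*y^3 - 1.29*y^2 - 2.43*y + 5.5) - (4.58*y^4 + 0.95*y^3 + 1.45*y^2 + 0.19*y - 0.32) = 0.63*y^5 - 6.11*y^4 - 5.0*y^3 - 2.74*y^2 - 2.62*y + 5.82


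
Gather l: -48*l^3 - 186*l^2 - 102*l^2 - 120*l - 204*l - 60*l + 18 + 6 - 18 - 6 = -48*l^3 - 288*l^2 - 384*l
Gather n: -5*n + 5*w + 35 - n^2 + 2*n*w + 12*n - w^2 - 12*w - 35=-n^2 + n*(2*w + 7) - w^2 - 7*w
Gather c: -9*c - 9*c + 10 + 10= 20 - 18*c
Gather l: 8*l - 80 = 8*l - 80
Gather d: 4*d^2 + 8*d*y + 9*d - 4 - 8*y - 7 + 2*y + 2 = 4*d^2 + d*(8*y + 9) - 6*y - 9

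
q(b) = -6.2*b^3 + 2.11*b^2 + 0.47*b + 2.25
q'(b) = -18.6*b^2 + 4.22*b + 0.47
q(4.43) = -493.28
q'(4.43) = -345.86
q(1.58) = -16.19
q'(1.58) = -39.30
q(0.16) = 2.35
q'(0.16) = 0.67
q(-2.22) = 79.44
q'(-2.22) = -100.57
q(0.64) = 1.79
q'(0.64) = -4.45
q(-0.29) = 2.44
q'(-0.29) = -2.32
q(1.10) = -2.93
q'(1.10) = -17.39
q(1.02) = -1.65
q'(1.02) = -14.58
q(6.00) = -1258.17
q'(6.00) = -643.81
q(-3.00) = 187.23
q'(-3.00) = -179.59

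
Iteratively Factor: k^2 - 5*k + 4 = (k - 1)*(k - 4)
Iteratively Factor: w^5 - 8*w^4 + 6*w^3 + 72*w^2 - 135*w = (w)*(w^4 - 8*w^3 + 6*w^2 + 72*w - 135) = w*(w - 3)*(w^3 - 5*w^2 - 9*w + 45) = w*(w - 3)^2*(w^2 - 2*w - 15) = w*(w - 3)^2*(w + 3)*(w - 5)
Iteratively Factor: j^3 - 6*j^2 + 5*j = (j - 1)*(j^2 - 5*j) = (j - 5)*(j - 1)*(j)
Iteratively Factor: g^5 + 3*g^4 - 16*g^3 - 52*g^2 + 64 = (g + 2)*(g^4 + g^3 - 18*g^2 - 16*g + 32) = (g + 2)^2*(g^3 - g^2 - 16*g + 16) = (g + 2)^2*(g + 4)*(g^2 - 5*g + 4) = (g - 4)*(g + 2)^2*(g + 4)*(g - 1)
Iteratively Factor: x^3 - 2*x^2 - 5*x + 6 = (x + 2)*(x^2 - 4*x + 3) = (x - 3)*(x + 2)*(x - 1)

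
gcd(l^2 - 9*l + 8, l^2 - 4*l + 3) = l - 1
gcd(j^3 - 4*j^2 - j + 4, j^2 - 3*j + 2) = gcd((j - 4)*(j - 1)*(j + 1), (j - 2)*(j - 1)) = j - 1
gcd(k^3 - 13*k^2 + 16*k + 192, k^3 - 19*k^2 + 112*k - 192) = k^2 - 16*k + 64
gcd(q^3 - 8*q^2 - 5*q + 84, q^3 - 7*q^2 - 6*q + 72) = q^2 - q - 12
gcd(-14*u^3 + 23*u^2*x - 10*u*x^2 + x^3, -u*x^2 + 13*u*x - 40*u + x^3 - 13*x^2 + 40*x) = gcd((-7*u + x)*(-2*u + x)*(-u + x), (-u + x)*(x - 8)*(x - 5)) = -u + x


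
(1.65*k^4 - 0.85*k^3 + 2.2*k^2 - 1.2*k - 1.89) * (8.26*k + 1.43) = 13.629*k^5 - 4.6615*k^4 + 16.9565*k^3 - 6.766*k^2 - 17.3274*k - 2.7027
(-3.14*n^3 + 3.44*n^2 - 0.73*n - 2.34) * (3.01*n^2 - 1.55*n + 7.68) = -9.4514*n^5 + 15.2214*n^4 - 31.6445*n^3 + 20.5073*n^2 - 1.9794*n - 17.9712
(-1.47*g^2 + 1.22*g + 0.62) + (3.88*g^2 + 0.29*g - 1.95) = 2.41*g^2 + 1.51*g - 1.33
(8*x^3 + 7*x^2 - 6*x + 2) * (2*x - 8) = 16*x^4 - 50*x^3 - 68*x^2 + 52*x - 16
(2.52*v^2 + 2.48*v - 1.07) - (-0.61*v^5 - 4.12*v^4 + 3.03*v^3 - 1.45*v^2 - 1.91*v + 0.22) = 0.61*v^5 + 4.12*v^4 - 3.03*v^3 + 3.97*v^2 + 4.39*v - 1.29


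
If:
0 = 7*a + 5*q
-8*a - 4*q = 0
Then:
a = 0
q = 0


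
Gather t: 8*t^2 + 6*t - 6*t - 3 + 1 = 8*t^2 - 2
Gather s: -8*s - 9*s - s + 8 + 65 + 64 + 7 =144 - 18*s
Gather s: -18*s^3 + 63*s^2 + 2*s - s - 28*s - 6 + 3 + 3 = -18*s^3 + 63*s^2 - 27*s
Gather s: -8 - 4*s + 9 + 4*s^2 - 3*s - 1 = 4*s^2 - 7*s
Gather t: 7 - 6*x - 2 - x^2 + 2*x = -x^2 - 4*x + 5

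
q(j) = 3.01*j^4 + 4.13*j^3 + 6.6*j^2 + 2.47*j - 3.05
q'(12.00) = 22750.15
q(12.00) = 70528.99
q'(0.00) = 2.47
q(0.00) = -3.05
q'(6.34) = 3652.46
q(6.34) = 6193.61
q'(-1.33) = -21.50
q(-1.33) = 5.04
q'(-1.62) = -37.59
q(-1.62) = 13.44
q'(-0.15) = 0.73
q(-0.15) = -3.28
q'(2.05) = 185.33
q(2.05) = 118.49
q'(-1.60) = -36.25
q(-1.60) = 12.70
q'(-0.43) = -1.87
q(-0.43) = -3.12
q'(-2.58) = -155.88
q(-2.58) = 96.95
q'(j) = 12.04*j^3 + 12.39*j^2 + 13.2*j + 2.47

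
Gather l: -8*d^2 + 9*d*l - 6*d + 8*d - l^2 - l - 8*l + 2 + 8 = -8*d^2 + 2*d - l^2 + l*(9*d - 9) + 10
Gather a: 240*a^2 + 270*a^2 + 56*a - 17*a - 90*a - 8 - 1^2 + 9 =510*a^2 - 51*a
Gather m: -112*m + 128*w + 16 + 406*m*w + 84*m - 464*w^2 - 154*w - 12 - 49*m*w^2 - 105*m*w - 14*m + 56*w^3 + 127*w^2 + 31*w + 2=m*(-49*w^2 + 301*w - 42) + 56*w^3 - 337*w^2 + 5*w + 6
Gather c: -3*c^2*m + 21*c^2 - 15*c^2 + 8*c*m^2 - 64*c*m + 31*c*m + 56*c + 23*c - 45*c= c^2*(6 - 3*m) + c*(8*m^2 - 33*m + 34)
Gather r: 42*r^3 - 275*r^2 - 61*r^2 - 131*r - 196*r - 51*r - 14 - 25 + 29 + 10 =42*r^3 - 336*r^2 - 378*r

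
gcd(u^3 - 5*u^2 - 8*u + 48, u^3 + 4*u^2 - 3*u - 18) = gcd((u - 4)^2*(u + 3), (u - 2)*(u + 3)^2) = u + 3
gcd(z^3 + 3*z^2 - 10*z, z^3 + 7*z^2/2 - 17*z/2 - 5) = z^2 + 3*z - 10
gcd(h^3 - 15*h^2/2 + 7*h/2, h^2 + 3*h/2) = h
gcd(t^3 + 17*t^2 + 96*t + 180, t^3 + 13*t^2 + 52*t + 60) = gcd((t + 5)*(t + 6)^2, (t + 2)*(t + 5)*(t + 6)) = t^2 + 11*t + 30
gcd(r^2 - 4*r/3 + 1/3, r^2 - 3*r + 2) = r - 1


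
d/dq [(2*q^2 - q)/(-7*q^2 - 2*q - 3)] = (-11*q^2 - 12*q + 3)/(49*q^4 + 28*q^3 + 46*q^2 + 12*q + 9)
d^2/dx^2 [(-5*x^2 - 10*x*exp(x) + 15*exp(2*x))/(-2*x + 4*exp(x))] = (10*x^3 - 10*x^2*exp(x) + 45*x*exp(2*x) - 50*x*exp(x) - 30*exp(3*x) + 25*exp(x))*exp(x)/(x^3 - 6*x^2*exp(x) + 12*x*exp(2*x) - 8*exp(3*x))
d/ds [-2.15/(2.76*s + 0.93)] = 5.934/(2.76*s + 0.93)^2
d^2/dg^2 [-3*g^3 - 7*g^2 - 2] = -18*g - 14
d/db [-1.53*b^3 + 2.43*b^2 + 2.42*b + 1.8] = -4.59*b^2 + 4.86*b + 2.42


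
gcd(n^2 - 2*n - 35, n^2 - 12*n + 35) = n - 7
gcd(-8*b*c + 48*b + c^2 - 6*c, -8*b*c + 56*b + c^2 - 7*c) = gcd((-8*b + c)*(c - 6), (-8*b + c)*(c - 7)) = 8*b - c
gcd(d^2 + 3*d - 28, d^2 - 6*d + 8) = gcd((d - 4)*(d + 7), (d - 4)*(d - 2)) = d - 4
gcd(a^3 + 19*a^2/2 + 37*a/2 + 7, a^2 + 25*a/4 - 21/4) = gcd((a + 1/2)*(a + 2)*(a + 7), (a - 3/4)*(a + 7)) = a + 7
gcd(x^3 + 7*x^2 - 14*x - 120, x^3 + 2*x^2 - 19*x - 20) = x^2 + x - 20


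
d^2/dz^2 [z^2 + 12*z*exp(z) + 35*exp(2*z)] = 12*z*exp(z) + 140*exp(2*z) + 24*exp(z) + 2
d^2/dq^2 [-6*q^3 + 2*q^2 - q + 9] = 4 - 36*q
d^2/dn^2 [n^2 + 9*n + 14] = 2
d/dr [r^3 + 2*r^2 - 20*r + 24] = 3*r^2 + 4*r - 20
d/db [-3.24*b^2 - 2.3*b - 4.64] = -6.48*b - 2.3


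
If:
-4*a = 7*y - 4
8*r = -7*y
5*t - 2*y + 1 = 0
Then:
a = 1 - 7*y/4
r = -7*y/8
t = 2*y/5 - 1/5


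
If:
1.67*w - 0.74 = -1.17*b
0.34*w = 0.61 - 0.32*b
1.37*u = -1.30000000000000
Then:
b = 5.62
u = -0.95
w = -3.49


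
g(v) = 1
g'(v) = 0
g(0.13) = 1.00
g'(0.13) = 0.00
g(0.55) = 1.00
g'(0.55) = 0.00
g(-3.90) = 1.00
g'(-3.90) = 0.00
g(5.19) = 1.00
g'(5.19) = 0.00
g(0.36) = 1.00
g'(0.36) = 0.00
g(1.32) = 1.00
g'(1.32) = 0.00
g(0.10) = 1.00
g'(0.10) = 0.00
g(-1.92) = 1.00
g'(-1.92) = 0.00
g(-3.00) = 1.00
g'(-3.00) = 0.00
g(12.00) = 1.00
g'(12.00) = 0.00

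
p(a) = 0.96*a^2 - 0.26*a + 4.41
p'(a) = 1.92*a - 0.26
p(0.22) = 4.40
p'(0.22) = 0.16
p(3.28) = 13.89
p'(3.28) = 6.04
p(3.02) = 12.38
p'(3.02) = 5.54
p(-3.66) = 18.22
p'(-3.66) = -7.29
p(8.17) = 66.36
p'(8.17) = 15.43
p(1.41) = 5.95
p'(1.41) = 2.45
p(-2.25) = 9.86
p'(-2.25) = -4.58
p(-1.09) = 5.83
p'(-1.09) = -2.35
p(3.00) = 12.27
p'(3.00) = 5.50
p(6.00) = 37.41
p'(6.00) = 11.26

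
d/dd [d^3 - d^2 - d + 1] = 3*d^2 - 2*d - 1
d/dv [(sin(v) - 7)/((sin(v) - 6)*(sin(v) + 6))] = (14*sin(v) + cos(v)^2 - 37)*cos(v)/((sin(v) - 6)^2*(sin(v) + 6)^2)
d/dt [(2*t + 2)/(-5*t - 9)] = -8/(5*t + 9)^2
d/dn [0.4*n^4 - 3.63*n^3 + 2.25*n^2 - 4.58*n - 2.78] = 1.6*n^3 - 10.89*n^2 + 4.5*n - 4.58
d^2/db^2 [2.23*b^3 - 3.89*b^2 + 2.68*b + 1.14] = 13.38*b - 7.78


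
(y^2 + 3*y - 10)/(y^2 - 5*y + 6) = (y + 5)/(y - 3)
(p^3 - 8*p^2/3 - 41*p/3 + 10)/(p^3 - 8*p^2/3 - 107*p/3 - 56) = (3*p^2 - 17*p + 10)/(3*p^2 - 17*p - 56)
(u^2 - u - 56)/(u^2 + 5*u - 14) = (u - 8)/(u - 2)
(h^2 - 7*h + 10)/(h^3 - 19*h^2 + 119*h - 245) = (h - 2)/(h^2 - 14*h + 49)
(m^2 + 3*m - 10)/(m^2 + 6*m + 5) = (m - 2)/(m + 1)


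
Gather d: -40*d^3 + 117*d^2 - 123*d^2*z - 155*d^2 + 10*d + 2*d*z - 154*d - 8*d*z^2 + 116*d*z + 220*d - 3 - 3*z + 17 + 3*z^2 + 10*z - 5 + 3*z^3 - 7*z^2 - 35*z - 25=-40*d^3 + d^2*(-123*z - 38) + d*(-8*z^2 + 118*z + 76) + 3*z^3 - 4*z^2 - 28*z - 16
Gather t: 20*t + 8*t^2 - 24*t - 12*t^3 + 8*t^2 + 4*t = -12*t^3 + 16*t^2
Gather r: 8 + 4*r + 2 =4*r + 10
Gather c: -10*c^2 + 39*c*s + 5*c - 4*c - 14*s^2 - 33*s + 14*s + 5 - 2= -10*c^2 + c*(39*s + 1) - 14*s^2 - 19*s + 3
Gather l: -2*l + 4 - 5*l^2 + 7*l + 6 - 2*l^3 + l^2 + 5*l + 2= -2*l^3 - 4*l^2 + 10*l + 12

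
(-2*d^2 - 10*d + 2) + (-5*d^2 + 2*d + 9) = -7*d^2 - 8*d + 11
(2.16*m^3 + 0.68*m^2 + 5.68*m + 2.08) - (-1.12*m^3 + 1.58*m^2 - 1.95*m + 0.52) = 3.28*m^3 - 0.9*m^2 + 7.63*m + 1.56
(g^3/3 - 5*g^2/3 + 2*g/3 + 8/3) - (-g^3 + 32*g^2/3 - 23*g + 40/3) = 4*g^3/3 - 37*g^2/3 + 71*g/3 - 32/3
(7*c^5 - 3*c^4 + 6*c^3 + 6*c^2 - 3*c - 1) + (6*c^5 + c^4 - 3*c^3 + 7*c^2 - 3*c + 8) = 13*c^5 - 2*c^4 + 3*c^3 + 13*c^2 - 6*c + 7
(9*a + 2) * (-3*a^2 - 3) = -27*a^3 - 6*a^2 - 27*a - 6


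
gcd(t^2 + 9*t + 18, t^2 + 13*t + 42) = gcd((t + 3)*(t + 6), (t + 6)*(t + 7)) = t + 6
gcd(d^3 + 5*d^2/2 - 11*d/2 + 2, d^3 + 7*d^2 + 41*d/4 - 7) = d^2 + 7*d/2 - 2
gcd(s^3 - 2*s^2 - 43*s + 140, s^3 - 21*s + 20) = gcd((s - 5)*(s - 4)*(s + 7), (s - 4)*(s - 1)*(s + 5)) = s - 4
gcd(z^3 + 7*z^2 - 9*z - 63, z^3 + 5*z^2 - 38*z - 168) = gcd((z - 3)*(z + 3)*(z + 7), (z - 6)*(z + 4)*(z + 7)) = z + 7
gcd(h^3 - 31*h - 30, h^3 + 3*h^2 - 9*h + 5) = h + 5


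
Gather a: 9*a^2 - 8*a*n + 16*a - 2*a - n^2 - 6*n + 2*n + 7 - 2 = 9*a^2 + a*(14 - 8*n) - n^2 - 4*n + 5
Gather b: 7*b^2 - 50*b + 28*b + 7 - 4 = 7*b^2 - 22*b + 3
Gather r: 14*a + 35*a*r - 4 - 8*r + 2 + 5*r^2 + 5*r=14*a + 5*r^2 + r*(35*a - 3) - 2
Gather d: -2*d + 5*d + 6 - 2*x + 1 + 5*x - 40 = 3*d + 3*x - 33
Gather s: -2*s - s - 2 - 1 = -3*s - 3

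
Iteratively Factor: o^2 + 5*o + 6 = (o + 2)*(o + 3)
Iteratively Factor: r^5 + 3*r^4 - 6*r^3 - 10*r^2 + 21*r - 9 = (r - 1)*(r^4 + 4*r^3 - 2*r^2 - 12*r + 9) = (r - 1)^2*(r^3 + 5*r^2 + 3*r - 9) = (r - 1)^3*(r^2 + 6*r + 9) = (r - 1)^3*(r + 3)*(r + 3)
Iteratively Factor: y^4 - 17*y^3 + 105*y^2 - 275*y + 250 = (y - 5)*(y^3 - 12*y^2 + 45*y - 50) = (y - 5)^2*(y^2 - 7*y + 10) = (y - 5)^2*(y - 2)*(y - 5)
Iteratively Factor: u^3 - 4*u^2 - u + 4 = (u + 1)*(u^2 - 5*u + 4) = (u - 1)*(u + 1)*(u - 4)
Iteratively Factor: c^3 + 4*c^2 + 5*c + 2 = (c + 2)*(c^2 + 2*c + 1) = (c + 1)*(c + 2)*(c + 1)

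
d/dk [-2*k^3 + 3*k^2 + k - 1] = -6*k^2 + 6*k + 1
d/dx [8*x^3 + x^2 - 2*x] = 24*x^2 + 2*x - 2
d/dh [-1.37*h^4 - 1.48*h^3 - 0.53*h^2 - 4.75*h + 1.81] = -5.48*h^3 - 4.44*h^2 - 1.06*h - 4.75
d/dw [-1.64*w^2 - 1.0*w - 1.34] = -3.28*w - 1.0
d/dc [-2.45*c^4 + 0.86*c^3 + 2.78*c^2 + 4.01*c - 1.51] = -9.8*c^3 + 2.58*c^2 + 5.56*c + 4.01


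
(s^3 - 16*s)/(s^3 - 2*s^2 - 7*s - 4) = s*(s + 4)/(s^2 + 2*s + 1)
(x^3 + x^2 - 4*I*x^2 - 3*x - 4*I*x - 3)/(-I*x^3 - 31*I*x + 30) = (I*x^3 + x^2*(4 + I) + x*(4 - 3*I) - 3*I)/(x^3 + 31*x + 30*I)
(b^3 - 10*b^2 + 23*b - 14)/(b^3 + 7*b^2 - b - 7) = (b^2 - 9*b + 14)/(b^2 + 8*b + 7)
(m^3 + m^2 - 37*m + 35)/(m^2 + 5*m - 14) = (m^2 - 6*m + 5)/(m - 2)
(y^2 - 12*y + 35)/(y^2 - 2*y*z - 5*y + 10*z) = (y - 7)/(y - 2*z)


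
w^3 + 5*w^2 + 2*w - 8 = (w - 1)*(w + 2)*(w + 4)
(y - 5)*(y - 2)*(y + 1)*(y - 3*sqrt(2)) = y^4 - 6*y^3 - 3*sqrt(2)*y^3 + 3*y^2 + 18*sqrt(2)*y^2 - 9*sqrt(2)*y + 10*y - 30*sqrt(2)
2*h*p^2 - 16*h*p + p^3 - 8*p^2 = p*(2*h + p)*(p - 8)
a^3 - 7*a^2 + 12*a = a*(a - 4)*(a - 3)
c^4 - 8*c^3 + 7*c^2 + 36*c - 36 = (c - 6)*(c - 3)*(c - 1)*(c + 2)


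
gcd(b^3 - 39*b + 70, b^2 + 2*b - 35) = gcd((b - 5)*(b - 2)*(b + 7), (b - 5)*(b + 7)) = b^2 + 2*b - 35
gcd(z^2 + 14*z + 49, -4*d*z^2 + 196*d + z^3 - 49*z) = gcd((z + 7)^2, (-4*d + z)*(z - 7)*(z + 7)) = z + 7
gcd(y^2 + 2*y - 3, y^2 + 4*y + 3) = y + 3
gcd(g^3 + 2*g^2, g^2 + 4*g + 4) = g + 2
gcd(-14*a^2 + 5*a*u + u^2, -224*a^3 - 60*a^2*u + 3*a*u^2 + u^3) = 7*a + u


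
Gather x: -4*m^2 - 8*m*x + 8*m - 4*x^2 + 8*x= -4*m^2 + 8*m - 4*x^2 + x*(8 - 8*m)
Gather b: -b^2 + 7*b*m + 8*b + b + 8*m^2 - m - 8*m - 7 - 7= -b^2 + b*(7*m + 9) + 8*m^2 - 9*m - 14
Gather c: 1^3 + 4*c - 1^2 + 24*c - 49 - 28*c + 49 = 0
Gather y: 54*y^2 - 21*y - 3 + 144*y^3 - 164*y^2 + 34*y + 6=144*y^3 - 110*y^2 + 13*y + 3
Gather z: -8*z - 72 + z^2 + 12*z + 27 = z^2 + 4*z - 45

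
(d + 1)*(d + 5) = d^2 + 6*d + 5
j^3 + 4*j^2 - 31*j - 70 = (j - 5)*(j + 2)*(j + 7)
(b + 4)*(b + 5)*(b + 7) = b^3 + 16*b^2 + 83*b + 140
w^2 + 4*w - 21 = (w - 3)*(w + 7)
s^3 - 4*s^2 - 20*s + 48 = (s - 6)*(s - 2)*(s + 4)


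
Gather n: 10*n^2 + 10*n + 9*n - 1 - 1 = 10*n^2 + 19*n - 2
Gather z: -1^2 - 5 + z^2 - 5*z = z^2 - 5*z - 6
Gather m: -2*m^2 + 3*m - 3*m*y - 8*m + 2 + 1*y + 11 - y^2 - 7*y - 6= -2*m^2 + m*(-3*y - 5) - y^2 - 6*y + 7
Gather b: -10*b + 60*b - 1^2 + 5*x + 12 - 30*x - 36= 50*b - 25*x - 25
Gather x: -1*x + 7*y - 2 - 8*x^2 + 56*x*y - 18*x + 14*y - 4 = -8*x^2 + x*(56*y - 19) + 21*y - 6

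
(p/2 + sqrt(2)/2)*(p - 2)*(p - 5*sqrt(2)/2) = p^3/2 - 3*sqrt(2)*p^2/4 - p^2 - 5*p/2 + 3*sqrt(2)*p/2 + 5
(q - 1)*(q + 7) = q^2 + 6*q - 7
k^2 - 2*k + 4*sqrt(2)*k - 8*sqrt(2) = (k - 2)*(k + 4*sqrt(2))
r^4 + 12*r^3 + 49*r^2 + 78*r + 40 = (r + 1)*(r + 2)*(r + 4)*(r + 5)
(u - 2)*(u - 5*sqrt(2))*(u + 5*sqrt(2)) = u^3 - 2*u^2 - 50*u + 100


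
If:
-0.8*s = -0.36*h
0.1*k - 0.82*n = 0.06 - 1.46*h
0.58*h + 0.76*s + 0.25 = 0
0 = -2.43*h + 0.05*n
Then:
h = -0.27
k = -103.50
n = -13.18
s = -0.12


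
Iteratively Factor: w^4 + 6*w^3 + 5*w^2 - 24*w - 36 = (w - 2)*(w^3 + 8*w^2 + 21*w + 18) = (w - 2)*(w + 3)*(w^2 + 5*w + 6) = (w - 2)*(w + 3)^2*(w + 2)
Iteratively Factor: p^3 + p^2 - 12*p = (p - 3)*(p^2 + 4*p) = (p - 3)*(p + 4)*(p)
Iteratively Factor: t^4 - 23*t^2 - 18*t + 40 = (t - 5)*(t^3 + 5*t^2 + 2*t - 8) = (t - 5)*(t + 2)*(t^2 + 3*t - 4) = (t - 5)*(t + 2)*(t + 4)*(t - 1)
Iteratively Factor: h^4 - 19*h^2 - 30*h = (h)*(h^3 - 19*h - 30) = h*(h + 3)*(h^2 - 3*h - 10) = h*(h - 5)*(h + 3)*(h + 2)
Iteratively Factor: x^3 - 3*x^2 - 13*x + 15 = (x - 1)*(x^2 - 2*x - 15) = (x - 1)*(x + 3)*(x - 5)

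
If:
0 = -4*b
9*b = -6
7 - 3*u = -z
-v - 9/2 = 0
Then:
No Solution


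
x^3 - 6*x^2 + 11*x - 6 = (x - 3)*(x - 2)*(x - 1)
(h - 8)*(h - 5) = h^2 - 13*h + 40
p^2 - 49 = (p - 7)*(p + 7)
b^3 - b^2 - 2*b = b*(b - 2)*(b + 1)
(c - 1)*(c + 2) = c^2 + c - 2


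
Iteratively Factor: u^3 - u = (u + 1)*(u^2 - u) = (u - 1)*(u + 1)*(u)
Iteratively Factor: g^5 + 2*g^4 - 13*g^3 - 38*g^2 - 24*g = (g + 2)*(g^4 - 13*g^2 - 12*g) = g*(g + 2)*(g^3 - 13*g - 12) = g*(g + 2)*(g + 3)*(g^2 - 3*g - 4) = g*(g + 1)*(g + 2)*(g + 3)*(g - 4)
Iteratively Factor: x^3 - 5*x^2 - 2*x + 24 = (x - 4)*(x^2 - x - 6) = (x - 4)*(x - 3)*(x + 2)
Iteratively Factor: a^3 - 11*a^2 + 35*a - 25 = (a - 5)*(a^2 - 6*a + 5) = (a - 5)*(a - 1)*(a - 5)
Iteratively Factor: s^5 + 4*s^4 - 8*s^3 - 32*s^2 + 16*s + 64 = (s + 4)*(s^4 - 8*s^2 + 16) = (s + 2)*(s + 4)*(s^3 - 2*s^2 - 4*s + 8) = (s + 2)^2*(s + 4)*(s^2 - 4*s + 4) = (s - 2)*(s + 2)^2*(s + 4)*(s - 2)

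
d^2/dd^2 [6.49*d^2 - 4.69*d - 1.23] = 12.9800000000000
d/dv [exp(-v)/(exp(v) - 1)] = (1 - 2*exp(v))*exp(-v)/(exp(2*v) - 2*exp(v) + 1)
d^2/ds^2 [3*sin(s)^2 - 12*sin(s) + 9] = 12*sin(s) + 6*cos(2*s)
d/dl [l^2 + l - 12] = 2*l + 1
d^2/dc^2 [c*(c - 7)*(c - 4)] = 6*c - 22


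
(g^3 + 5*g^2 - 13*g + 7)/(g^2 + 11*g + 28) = (g^2 - 2*g + 1)/(g + 4)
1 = 1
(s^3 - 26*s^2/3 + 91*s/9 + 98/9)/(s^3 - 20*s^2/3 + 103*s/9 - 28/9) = (3*s^2 - 19*s - 14)/(3*s^2 - 13*s + 4)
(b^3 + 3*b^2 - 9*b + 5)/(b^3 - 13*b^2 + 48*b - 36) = (b^2 + 4*b - 5)/(b^2 - 12*b + 36)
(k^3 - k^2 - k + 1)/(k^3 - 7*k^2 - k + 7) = (k - 1)/(k - 7)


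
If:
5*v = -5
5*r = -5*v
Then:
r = 1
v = -1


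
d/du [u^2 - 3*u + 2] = 2*u - 3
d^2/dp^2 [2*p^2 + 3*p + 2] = 4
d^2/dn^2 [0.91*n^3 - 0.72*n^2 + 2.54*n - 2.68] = 5.46*n - 1.44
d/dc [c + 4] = 1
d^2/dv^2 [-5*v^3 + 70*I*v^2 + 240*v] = -30*v + 140*I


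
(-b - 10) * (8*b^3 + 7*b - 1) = -8*b^4 - 80*b^3 - 7*b^2 - 69*b + 10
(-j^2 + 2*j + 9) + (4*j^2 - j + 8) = 3*j^2 + j + 17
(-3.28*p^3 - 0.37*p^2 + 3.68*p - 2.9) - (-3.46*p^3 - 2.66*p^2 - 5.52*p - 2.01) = 0.18*p^3 + 2.29*p^2 + 9.2*p - 0.89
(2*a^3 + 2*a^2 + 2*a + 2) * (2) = 4*a^3 + 4*a^2 + 4*a + 4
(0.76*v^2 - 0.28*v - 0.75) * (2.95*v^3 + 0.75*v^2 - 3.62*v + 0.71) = 2.242*v^5 - 0.256*v^4 - 5.1737*v^3 + 0.9907*v^2 + 2.5162*v - 0.5325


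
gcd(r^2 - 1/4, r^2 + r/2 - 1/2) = r - 1/2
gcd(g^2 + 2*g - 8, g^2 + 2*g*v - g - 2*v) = 1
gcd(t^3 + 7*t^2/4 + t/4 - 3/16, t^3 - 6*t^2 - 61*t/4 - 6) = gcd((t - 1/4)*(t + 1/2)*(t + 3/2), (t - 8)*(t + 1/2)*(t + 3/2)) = t^2 + 2*t + 3/4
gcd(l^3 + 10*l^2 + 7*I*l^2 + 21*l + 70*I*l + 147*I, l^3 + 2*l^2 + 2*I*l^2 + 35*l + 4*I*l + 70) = l + 7*I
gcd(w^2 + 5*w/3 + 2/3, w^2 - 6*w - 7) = w + 1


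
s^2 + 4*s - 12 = (s - 2)*(s + 6)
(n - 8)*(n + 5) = n^2 - 3*n - 40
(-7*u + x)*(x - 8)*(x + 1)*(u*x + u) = -7*u^2*x^3 + 42*u^2*x^2 + 105*u^2*x + 56*u^2 + u*x^4 - 6*u*x^3 - 15*u*x^2 - 8*u*x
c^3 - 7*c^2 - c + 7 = (c - 7)*(c - 1)*(c + 1)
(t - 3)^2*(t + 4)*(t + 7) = t^4 + 5*t^3 - 29*t^2 - 69*t + 252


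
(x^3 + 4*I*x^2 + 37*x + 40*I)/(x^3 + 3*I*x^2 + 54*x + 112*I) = (x^2 - 4*I*x + 5)/(x^2 - 5*I*x + 14)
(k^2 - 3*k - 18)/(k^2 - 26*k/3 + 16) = 3*(k + 3)/(3*k - 8)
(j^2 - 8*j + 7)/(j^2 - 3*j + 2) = (j - 7)/(j - 2)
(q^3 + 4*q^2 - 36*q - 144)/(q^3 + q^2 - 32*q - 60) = (q^2 + 10*q + 24)/(q^2 + 7*q + 10)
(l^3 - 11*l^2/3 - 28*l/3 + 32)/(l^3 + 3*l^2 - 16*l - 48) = (l - 8/3)/(l + 4)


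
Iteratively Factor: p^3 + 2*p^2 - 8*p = (p)*(p^2 + 2*p - 8) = p*(p + 4)*(p - 2)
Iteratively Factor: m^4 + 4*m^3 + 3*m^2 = (m)*(m^3 + 4*m^2 + 3*m) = m*(m + 1)*(m^2 + 3*m) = m^2*(m + 1)*(m + 3)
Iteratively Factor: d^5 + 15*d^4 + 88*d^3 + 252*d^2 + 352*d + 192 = (d + 2)*(d^4 + 13*d^3 + 62*d^2 + 128*d + 96) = (d + 2)*(d + 4)*(d^3 + 9*d^2 + 26*d + 24) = (d + 2)*(d + 4)^2*(d^2 + 5*d + 6) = (d + 2)^2*(d + 4)^2*(d + 3)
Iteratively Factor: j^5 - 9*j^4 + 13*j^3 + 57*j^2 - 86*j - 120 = (j - 5)*(j^4 - 4*j^3 - 7*j^2 + 22*j + 24) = (j - 5)*(j + 2)*(j^3 - 6*j^2 + 5*j + 12) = (j - 5)*(j - 3)*(j + 2)*(j^2 - 3*j - 4) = (j - 5)*(j - 3)*(j + 1)*(j + 2)*(j - 4)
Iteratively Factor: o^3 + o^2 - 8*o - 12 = (o + 2)*(o^2 - o - 6) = (o + 2)^2*(o - 3)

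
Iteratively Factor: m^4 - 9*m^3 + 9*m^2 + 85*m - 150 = (m - 5)*(m^3 - 4*m^2 - 11*m + 30) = (m - 5)*(m + 3)*(m^2 - 7*m + 10) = (m - 5)^2*(m + 3)*(m - 2)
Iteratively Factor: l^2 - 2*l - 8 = (l - 4)*(l + 2)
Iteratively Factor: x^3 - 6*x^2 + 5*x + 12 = (x - 4)*(x^2 - 2*x - 3) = (x - 4)*(x - 3)*(x + 1)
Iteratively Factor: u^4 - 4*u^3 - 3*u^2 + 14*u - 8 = (u + 2)*(u^3 - 6*u^2 + 9*u - 4) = (u - 1)*(u + 2)*(u^2 - 5*u + 4) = (u - 4)*(u - 1)*(u + 2)*(u - 1)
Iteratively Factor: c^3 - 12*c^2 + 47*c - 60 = (c - 4)*(c^2 - 8*c + 15) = (c - 4)*(c - 3)*(c - 5)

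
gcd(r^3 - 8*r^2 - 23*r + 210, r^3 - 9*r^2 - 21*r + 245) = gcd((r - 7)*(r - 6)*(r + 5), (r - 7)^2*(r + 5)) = r^2 - 2*r - 35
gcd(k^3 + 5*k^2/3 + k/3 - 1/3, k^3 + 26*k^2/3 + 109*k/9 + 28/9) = 1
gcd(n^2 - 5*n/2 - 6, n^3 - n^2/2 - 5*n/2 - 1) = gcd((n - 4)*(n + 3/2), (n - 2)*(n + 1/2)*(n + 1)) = 1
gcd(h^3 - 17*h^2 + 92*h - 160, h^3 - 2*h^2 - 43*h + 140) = h^2 - 9*h + 20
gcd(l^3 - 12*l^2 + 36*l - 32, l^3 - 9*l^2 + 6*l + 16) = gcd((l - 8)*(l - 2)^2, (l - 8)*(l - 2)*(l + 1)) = l^2 - 10*l + 16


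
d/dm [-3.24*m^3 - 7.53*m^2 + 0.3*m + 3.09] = -9.72*m^2 - 15.06*m + 0.3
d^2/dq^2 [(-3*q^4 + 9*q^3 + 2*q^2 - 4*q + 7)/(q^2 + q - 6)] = 2*(-3*q^6 - 9*q^5 + 45*q^4 + 201*q^3 - 753*q^2 + 921*q + 97)/(q^6 + 3*q^5 - 15*q^4 - 35*q^3 + 90*q^2 + 108*q - 216)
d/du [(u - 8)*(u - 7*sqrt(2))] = 2*u - 7*sqrt(2) - 8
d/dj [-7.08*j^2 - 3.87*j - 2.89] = -14.16*j - 3.87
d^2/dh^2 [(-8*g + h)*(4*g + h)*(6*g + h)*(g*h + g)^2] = g^2*(-384*g^3 - 336*g^2*h - 224*g^2 + 24*g*h^2 + 24*g*h + 4*g + 20*h^3 + 24*h^2 + 6*h)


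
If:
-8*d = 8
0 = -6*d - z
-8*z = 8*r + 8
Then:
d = -1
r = -7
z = 6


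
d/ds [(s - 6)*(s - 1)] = 2*s - 7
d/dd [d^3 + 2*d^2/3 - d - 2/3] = 3*d^2 + 4*d/3 - 1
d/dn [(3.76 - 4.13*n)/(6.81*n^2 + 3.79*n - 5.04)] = (28.1253*n^2 - 51.2112*n + 6.5648)/(46.3761*n^4 + 51.6198*n^3 - 54.2807*n^2 - 38.2032*n + 25.4016)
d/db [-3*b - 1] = -3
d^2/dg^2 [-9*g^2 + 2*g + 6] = -18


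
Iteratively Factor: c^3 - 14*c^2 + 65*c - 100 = (c - 4)*(c^2 - 10*c + 25) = (c - 5)*(c - 4)*(c - 5)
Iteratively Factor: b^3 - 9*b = (b + 3)*(b^2 - 3*b) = b*(b + 3)*(b - 3)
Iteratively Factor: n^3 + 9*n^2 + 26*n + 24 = (n + 3)*(n^2 + 6*n + 8) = (n + 3)*(n + 4)*(n + 2)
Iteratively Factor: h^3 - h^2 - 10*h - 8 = (h - 4)*(h^2 + 3*h + 2) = (h - 4)*(h + 2)*(h + 1)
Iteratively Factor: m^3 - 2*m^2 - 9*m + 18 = (m + 3)*(m^2 - 5*m + 6) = (m - 2)*(m + 3)*(m - 3)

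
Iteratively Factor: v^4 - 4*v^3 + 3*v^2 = (v - 1)*(v^3 - 3*v^2) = v*(v - 1)*(v^2 - 3*v) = v*(v - 3)*(v - 1)*(v)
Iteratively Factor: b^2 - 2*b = (b)*(b - 2)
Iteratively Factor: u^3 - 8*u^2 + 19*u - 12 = (u - 1)*(u^2 - 7*u + 12) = (u - 3)*(u - 1)*(u - 4)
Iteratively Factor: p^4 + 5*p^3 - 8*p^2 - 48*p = (p + 4)*(p^3 + p^2 - 12*p) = (p + 4)^2*(p^2 - 3*p) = (p - 3)*(p + 4)^2*(p)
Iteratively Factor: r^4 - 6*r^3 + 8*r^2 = (r)*(r^3 - 6*r^2 + 8*r) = r*(r - 2)*(r^2 - 4*r) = r*(r - 4)*(r - 2)*(r)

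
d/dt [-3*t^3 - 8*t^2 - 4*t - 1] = -9*t^2 - 16*t - 4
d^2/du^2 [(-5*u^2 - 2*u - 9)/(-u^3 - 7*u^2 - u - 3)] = 2*(5*u^6 + 6*u^5 + 81*u^4 + 460*u^3 + 999*u^2 - 18*u - 141)/(u^9 + 21*u^8 + 150*u^7 + 394*u^6 + 276*u^5 + 480*u^4 + 154*u^3 + 198*u^2 + 27*u + 27)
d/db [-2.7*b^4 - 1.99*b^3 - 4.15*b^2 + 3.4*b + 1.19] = -10.8*b^3 - 5.97*b^2 - 8.3*b + 3.4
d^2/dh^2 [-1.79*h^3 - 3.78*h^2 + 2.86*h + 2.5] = -10.74*h - 7.56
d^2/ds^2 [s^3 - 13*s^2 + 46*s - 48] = 6*s - 26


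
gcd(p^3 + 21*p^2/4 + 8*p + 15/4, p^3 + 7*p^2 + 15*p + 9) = p^2 + 4*p + 3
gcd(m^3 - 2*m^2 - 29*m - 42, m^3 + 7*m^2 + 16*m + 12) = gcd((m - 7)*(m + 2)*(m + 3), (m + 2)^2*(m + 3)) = m^2 + 5*m + 6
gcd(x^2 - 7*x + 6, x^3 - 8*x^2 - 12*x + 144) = x - 6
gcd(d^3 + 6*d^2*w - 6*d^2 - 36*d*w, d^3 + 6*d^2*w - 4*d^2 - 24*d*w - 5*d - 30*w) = d + 6*w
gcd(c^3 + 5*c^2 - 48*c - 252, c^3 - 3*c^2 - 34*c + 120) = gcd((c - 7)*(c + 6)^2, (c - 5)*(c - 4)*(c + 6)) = c + 6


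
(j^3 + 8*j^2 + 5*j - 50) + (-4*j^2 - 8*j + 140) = j^3 + 4*j^2 - 3*j + 90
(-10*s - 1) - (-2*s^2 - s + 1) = 2*s^2 - 9*s - 2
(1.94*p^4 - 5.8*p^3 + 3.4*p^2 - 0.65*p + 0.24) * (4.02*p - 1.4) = 7.7988*p^5 - 26.032*p^4 + 21.788*p^3 - 7.373*p^2 + 1.8748*p - 0.336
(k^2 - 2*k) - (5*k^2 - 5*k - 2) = -4*k^2 + 3*k + 2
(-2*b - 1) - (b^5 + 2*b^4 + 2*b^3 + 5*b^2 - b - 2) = -b^5 - 2*b^4 - 2*b^3 - 5*b^2 - b + 1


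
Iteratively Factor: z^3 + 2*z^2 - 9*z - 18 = (z + 2)*(z^2 - 9) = (z + 2)*(z + 3)*(z - 3)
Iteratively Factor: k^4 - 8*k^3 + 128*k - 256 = (k - 4)*(k^3 - 4*k^2 - 16*k + 64) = (k - 4)*(k + 4)*(k^2 - 8*k + 16) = (k - 4)^2*(k + 4)*(k - 4)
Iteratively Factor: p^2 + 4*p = (p + 4)*(p)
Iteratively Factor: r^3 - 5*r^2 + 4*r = (r)*(r^2 - 5*r + 4) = r*(r - 1)*(r - 4)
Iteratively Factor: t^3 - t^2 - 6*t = (t - 3)*(t^2 + 2*t) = t*(t - 3)*(t + 2)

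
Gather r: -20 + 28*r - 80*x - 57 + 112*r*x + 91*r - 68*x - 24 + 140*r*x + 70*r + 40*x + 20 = r*(252*x + 189) - 108*x - 81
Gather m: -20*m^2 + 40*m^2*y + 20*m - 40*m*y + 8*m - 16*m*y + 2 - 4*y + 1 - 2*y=m^2*(40*y - 20) + m*(28 - 56*y) - 6*y + 3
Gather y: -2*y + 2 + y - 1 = 1 - y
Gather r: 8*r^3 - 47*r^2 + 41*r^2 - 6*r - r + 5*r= 8*r^3 - 6*r^2 - 2*r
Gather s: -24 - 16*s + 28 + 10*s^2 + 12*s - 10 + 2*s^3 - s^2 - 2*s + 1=2*s^3 + 9*s^2 - 6*s - 5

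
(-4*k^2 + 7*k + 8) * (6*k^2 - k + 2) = -24*k^4 + 46*k^3 + 33*k^2 + 6*k + 16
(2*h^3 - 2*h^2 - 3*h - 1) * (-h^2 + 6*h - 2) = -2*h^5 + 14*h^4 - 13*h^3 - 13*h^2 + 2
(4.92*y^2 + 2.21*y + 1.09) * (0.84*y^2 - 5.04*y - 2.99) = 4.1328*y^4 - 22.9404*y^3 - 24.9336*y^2 - 12.1015*y - 3.2591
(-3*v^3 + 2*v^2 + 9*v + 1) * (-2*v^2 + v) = 6*v^5 - 7*v^4 - 16*v^3 + 7*v^2 + v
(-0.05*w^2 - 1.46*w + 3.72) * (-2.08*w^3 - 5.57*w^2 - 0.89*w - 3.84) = 0.104*w^5 + 3.3153*w^4 + 0.4391*w^3 - 19.229*w^2 + 2.2956*w - 14.2848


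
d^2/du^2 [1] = 0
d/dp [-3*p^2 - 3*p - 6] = -6*p - 3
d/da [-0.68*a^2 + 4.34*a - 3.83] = 4.34 - 1.36*a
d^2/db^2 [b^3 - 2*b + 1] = 6*b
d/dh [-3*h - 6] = -3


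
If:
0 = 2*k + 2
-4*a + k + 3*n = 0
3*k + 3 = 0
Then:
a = 3*n/4 - 1/4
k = -1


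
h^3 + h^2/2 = h^2*(h + 1/2)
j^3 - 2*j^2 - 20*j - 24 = (j - 6)*(j + 2)^2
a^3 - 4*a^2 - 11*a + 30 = (a - 5)*(a - 2)*(a + 3)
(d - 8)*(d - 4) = d^2 - 12*d + 32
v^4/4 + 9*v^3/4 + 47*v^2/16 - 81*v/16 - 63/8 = (v/4 + 1/2)*(v - 3/2)*(v + 3/2)*(v + 7)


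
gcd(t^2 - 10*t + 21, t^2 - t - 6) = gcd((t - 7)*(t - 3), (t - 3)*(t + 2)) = t - 3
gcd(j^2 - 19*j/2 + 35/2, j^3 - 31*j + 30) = 1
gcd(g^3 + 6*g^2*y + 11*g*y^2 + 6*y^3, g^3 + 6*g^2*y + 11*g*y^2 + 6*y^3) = g^3 + 6*g^2*y + 11*g*y^2 + 6*y^3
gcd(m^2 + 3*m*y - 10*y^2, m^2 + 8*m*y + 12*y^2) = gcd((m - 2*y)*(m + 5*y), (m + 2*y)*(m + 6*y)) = 1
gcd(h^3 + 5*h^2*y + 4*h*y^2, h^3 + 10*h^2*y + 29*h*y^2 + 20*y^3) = h^2 + 5*h*y + 4*y^2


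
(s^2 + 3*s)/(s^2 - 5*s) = (s + 3)/(s - 5)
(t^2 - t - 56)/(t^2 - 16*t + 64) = (t + 7)/(t - 8)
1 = 1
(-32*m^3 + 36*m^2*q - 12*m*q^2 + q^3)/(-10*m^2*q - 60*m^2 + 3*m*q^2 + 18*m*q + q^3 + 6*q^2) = (16*m^2 - 10*m*q + q^2)/(5*m*q + 30*m + q^2 + 6*q)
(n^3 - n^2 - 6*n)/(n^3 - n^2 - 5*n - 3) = n*(n + 2)/(n^2 + 2*n + 1)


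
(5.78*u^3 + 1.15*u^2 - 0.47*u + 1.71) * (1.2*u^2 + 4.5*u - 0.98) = 6.936*u^5 + 27.39*u^4 - 1.0534*u^3 - 1.19*u^2 + 8.1556*u - 1.6758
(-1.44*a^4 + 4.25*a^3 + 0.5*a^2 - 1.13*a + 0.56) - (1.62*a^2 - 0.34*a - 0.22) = -1.44*a^4 + 4.25*a^3 - 1.12*a^2 - 0.79*a + 0.78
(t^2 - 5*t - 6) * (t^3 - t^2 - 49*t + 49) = t^5 - 6*t^4 - 50*t^3 + 300*t^2 + 49*t - 294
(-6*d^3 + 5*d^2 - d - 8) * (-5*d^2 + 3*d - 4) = 30*d^5 - 43*d^4 + 44*d^3 + 17*d^2 - 20*d + 32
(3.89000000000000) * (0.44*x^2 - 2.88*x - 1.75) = 1.7116*x^2 - 11.2032*x - 6.8075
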